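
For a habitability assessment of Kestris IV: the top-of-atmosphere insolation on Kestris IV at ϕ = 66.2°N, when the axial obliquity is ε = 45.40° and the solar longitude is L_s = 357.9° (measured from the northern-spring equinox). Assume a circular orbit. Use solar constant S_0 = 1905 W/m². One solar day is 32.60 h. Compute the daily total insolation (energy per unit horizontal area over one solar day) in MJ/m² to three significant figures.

Solar declination: sin δ = sin ε · sin L_s = sin 45.40° × sin 357.9° = -0.02609, so δ = -1.495°.
cos h₀ = −tan(+66.2°) tan(-1.495°) = 0.0592, h₀ = 1.5116 rad.
Bracket: h₀ sin ϕ sin δ + cos ϕ cos δ sin h₀ = 1.5116×0.91496×-0.02609 + 0.40355×0.99966×0.99825 = -0.036084 + 0.402707 = 0.366623.
Q̄ = (S_0/π) × [bracket] = (1905/π) × 0.366623 = 222.31 W/m².
Daily total = Q̄ × 32.60 h × 3600 s/h = 222.31 × 32.60 × 3600 / 10⁶ = 26.09 MJ/m².

26.1 MJ/m²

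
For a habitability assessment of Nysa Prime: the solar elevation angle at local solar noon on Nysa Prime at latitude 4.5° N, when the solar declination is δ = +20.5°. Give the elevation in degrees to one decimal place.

74.0°

At local noon the hour angle is zero, so the zenith angle equals |ϕ − δ| = |+4.5° − (+20.500°)| = 16.000°.
Elevation = 90° − 16.000° = 74.0°.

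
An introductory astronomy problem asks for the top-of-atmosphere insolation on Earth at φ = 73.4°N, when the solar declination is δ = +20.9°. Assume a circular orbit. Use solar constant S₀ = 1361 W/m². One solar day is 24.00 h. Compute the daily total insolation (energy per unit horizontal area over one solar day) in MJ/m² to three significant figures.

cos H₀ = −tan(+73.4°) tan(+20.900°) = -1.2809 ≤ −1 ⇒ polar day, H₀ = π.
Bracket: H₀ sin φ sin δ + cos φ cos δ sin H₀ = 3.1416×0.95832×0.35674 + 0.28569×0.93420×0.00000 = 1.074022 + 0.000000 = 1.074022.
Q̄ = (S₀/π) × [bracket] = (1361/π) × 1.074022 = 465.29 W/m².
Daily total = Q̄ × 24.00 h × 3600 s/h = 465.29 × 24.00 × 3600 / 10⁶ = 40.20 MJ/m².

40.2 MJ/m²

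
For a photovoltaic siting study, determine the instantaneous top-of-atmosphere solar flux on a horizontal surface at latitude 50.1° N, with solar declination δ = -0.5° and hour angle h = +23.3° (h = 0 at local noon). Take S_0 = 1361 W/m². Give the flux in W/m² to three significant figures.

cos θ_z = sin ϕ sin δ + cos ϕ cos δ cos h = -0.006695 + 0.589115 = 0.582420.
Flux = S_0 · cos θ_z = 1361 × 0.582420 = 792.7 W/m².

793 W/m²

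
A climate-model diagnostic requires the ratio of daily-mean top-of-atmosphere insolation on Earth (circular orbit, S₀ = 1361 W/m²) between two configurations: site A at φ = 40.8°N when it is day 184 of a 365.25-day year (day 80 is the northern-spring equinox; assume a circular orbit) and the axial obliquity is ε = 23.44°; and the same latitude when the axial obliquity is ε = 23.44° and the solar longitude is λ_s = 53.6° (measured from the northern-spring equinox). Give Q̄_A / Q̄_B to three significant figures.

Q̄_A / Q̄_B ≈ 1.06

— Configuration A (φ=+40.8°):
Solar longitude: λ_s = 360° × (184 − 80)/365.25 = 102.505°.
sin δ = sin 23.44° × sin 102.505° = 0.38835, so δ = +22.852°.
cos H₀ = −tan(+40.8°) tan(+22.852°) = -0.3638, H₀ = 1.9431 rad.
Bracket: H₀ sin φ sin δ + cos φ cos δ sin H₀ = 1.9431×0.65342×0.38835 + 0.75700×0.92151×0.93149 = 0.493073 + 0.649792 = 1.142865.
Q̄ = (S₀/π) × [bracket] = (1361/π) × 1.142865 = 495.11 W/m².
— Configuration B (φ=+40.8°):
Solar declination: sin δ = sin ε · sin λ_s = sin 23.44° × sin 53.6° = 0.32018, so δ = +18.674°.
cos H₀ = −tan(+40.8°) tan(+18.674°) = -0.2917, H₀ = 1.8668 rad.
Bracket: H₀ sin φ sin δ + cos φ cos δ sin H₀ = 1.8668×0.65342×0.32018 + 0.75700×0.94736×0.95650 = 0.390557 + 0.685955 = 1.076512.
Q̄ = (S₀/π) × [bracket] = (1361/π) × 1.076512 = 466.37 W/m².
Ratio Q̄_A / Q̄_B = 495.11 / 466.37 = 1.062.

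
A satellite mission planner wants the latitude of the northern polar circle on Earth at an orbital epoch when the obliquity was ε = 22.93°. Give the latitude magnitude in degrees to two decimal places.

The polar circle is the lowest latitude that experiences at least one full rotation of continuous daylight at the northern-summer solstice; it lies at |ϕ| = 90° − ε = 90° − 22.93° = 67.07°.

67.07°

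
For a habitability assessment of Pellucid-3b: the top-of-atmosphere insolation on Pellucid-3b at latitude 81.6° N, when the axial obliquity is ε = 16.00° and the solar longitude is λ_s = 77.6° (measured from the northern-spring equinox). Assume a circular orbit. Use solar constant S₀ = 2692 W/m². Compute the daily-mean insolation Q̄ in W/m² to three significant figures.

Q̄ ≈ 717 W/m²

Solar declination: sin δ = sin ε · sin λ_s = sin 16.00° × sin 77.6° = 0.26921, so δ = +15.617°.
cos H₀ = −tan(+81.6°) tan(+15.617°) = -1.8930 ≤ −1 ⇒ polar day, H₀ = π.
Bracket: H₀ sin φ sin δ + cos φ cos δ sin H₀ = 3.1416×0.98927×0.26921 + 0.14608×0.96308×0.00000 = 0.836675 + 0.000000 = 0.836675.
Q̄ = (S₀/π) × [bracket] = (2692/π) × 0.836675 = 716.9 W/m².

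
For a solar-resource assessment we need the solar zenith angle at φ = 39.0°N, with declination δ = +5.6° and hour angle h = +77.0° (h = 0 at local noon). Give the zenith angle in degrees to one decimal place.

θ_z = 76.4°

cos θ_z = sin φ sin δ + cos φ cos δ cos h = 0.061411 + 0.173985 = 0.235396.
θ_z = arccos(0.235396) = 76.4°.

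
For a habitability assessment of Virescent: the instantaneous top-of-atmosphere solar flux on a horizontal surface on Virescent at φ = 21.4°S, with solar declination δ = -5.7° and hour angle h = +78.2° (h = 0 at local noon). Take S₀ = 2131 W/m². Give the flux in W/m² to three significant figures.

cos θ_z = sin φ sin δ + cos φ cos δ cos h = 0.036239 + 0.189456 = 0.225695.
Flux = S₀ · cos θ_z = 2131 × 0.225695 = 481.0 W/m².

481 W/m²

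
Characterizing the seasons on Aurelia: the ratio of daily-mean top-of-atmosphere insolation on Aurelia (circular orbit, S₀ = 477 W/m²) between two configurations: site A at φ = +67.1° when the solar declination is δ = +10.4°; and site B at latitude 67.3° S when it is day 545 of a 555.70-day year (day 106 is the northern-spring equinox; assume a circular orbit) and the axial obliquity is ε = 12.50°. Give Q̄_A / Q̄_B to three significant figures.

Q̄_A / Q̄_B ≈ 0.930

— Configuration A (φ=+67.1°):
cos H₀ = −tan(+67.1°) tan(+10.400°) = -0.4345, H₀ = 2.0203 rad.
Bracket: H₀ sin φ sin δ + cos φ cos δ sin H₀ = 2.0203×0.92119×0.18052 + 0.38912×0.98357×0.90068 = 0.335962 + 0.344714 = 0.680676.
Q̄ = (S₀/π) × [bracket] = (477/π) × 0.680676 = 103.35 W/m².
— Configuration B (φ=-67.3°):
Solar longitude: λ_s = 360° × (545 − 106)/555.70 = 284.398°.
sin δ = sin 12.50° × sin 284.398° = -0.20964, so δ = -12.101°.
cos H₀ = −tan(-67.3°) tan(-12.101°) = -0.5126, H₀ = 2.1090 rad.
Bracket: H₀ sin φ sin δ + cos φ cos δ sin H₀ = 2.1090×-0.92254×-0.20964 + 0.38591×0.97778×0.85865 = 0.407883 + 0.323999 = 0.731882.
Q̄ = (S₀/π) × [bracket] = (477/π) × 0.731882 = 111.12 W/m².
Ratio Q̄_A / Q̄_B = 103.35 / 111.12 = 0.9301.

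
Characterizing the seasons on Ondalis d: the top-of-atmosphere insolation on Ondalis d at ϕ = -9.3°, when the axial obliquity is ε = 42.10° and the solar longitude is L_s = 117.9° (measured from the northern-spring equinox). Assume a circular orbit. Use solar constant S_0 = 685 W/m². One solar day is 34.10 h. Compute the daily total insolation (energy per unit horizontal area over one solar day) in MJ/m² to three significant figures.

17.4 MJ/m²

Solar declination: sin δ = sin ε · sin L_s = sin 42.10° × sin 117.9° = 0.59250, so δ = +36.335°.
cos h₀ = −tan(-9.3°) tan(+36.335°) = 0.1204, h₀ = 1.4501 rad.
Bracket: h₀ sin ϕ sin δ + cos ϕ cos δ sin h₀ = 1.4501×-0.16160×0.59250 + 0.98686×0.80557×0.99272 = -0.138844 + 0.789197 = 0.650353.
Q̄ = (S_0/π) × [bracket] = (685/π) × 0.650353 = 141.80 W/m².
Daily total = Q̄ × 34.10 h × 3600 s/h = 141.80 × 34.10 × 3600 / 10⁶ = 17.41 MJ/m².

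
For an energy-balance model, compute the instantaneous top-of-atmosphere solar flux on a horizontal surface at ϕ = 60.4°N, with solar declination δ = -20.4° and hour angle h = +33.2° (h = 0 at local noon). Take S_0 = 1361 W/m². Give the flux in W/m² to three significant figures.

cos θ_z = sin ϕ sin δ + cos ϕ cos δ cos h = -0.303082 + 0.387391 = 0.084309.
Flux = S_0 · cos θ_z = 1361 × 0.084309 = 114.7 W/m².

115 W/m²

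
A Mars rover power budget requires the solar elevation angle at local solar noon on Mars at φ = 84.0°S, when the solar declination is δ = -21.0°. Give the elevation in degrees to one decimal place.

27.0°

At local noon the hour angle is zero, so the zenith angle equals |φ − δ| = |-84.0° − (-21.000°)| = 63.000°.
Elevation = 90° − 63.000° = 27.0°.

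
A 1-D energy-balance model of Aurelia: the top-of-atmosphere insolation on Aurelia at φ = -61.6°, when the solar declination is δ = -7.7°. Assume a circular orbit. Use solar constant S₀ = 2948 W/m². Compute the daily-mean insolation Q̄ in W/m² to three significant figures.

cos H₀ = −tan(-61.6°) tan(-7.700°) = -0.2501, H₀ = 1.8235 rad.
Bracket: H₀ sin φ sin δ + cos φ cos δ sin H₀ = 1.8235×-0.87965×-0.13399 + 0.47562×0.99098×0.96823 = 0.214926 + 0.456356 = 0.671282.
Q̄ = (S₀/π) × [bracket] = (2948/π) × 0.671282 = 629.9 W/m².

Q̄ ≈ 630 W/m²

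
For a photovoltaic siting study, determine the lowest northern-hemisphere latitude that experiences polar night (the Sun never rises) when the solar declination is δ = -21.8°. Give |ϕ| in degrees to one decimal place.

|ϕ| = 68.2°

Polar night requires cos h₀ = −tan ϕ tan δ ≥ 1, i.e. tan ϕ tan δ ≤ −1.
The boundary is |tan ϕ| · |tan δ| = 1, so |ϕ| = 90° − |δ| = 90° − 21.8° = 68.2° in the northern hemisphere.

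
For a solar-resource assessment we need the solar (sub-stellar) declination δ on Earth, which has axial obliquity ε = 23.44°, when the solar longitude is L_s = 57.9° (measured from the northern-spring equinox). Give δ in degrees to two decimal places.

δ = +19.69°

sin δ = sin ε · sin L_s = sin 23.44° × sin 57.9° = 0.336975.
δ = arcsin(0.336975) = +19.69°.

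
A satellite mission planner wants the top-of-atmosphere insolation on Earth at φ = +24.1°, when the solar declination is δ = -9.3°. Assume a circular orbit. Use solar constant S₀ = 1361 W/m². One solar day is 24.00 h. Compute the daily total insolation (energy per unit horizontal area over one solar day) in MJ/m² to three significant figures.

cos H₀ = −tan(+24.1°) tan(-9.300°) = 0.0733, H₀ = 1.4975 rad.
Bracket: H₀ sin φ sin δ + cos φ cos δ sin H₀ = 1.4975×0.40833×-0.16160 + 0.91283×0.98686×0.99731 = -0.098814 + 0.898412 = 0.799598.
Q̄ = (S₀/π) × [bracket] = (1361/π) × 0.799598 = 346.40 W/m².
Daily total = Q̄ × 24.00 h × 3600 s/h = 346.40 × 24.00 × 3600 / 10⁶ = 29.93 MJ/m².

29.9 MJ/m²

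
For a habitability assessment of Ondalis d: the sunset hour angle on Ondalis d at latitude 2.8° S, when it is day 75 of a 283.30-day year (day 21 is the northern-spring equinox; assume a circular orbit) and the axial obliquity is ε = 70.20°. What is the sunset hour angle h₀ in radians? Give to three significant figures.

h₀ = 1.48 rad

Solar longitude: L_s = 360° × (75 − 21)/283.30 = 68.620°.
sin δ = sin 70.20° × sin 68.620° = 0.87613, so δ = +61.179°.
cos h₀ = −tan ϕ · tan δ = −tan(-2.8°) × tan(+61.179°) = 0.0889, so h₀ = 1.4818 rad = 84.90°.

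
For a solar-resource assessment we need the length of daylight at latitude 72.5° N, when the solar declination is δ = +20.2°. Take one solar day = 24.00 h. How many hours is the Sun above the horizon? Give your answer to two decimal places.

Sunrise equation: cos H₀ = −tan φ · tan δ = -1.1669 ≤ −1, so the Sun never sets (polar day) and H₀ = π.
Daylight = 2H₀/(2π) × 24.00 h = (3.1416/π) × 24.00 = 24.00 h.

24.00 h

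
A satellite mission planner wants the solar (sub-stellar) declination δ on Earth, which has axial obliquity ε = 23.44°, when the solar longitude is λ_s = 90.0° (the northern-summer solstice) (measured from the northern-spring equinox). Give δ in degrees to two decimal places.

δ = +23.44°

sin δ = sin ε · sin λ_s = sin 23.44° × sin 90.0° = 0.397789.
δ = arcsin(0.397789) = +23.44°.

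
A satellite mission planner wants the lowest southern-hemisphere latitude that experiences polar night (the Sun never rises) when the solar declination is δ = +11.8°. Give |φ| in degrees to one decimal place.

|φ| = 78.2°

Polar night requires cos H₀ = −tan φ tan δ ≥ 1, i.e. tan φ tan δ ≤ −1.
The boundary is |tan φ| · |tan δ| = 1, so |φ| = 90° − |δ| = 90° − 11.8° = 78.2° in the southern hemisphere.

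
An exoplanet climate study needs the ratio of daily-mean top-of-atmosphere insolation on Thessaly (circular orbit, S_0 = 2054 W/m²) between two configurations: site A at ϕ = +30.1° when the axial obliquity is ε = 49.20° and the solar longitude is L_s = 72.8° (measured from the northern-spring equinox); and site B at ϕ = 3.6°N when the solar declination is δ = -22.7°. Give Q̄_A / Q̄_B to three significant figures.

— Configuration A (ϕ=+30.1°):
Solar declination: sin δ = sin ε · sin L_s = sin 49.20° × sin 72.8° = 0.72314, so δ = +46.314°.
cos h₀ = −tan(+30.1°) tan(+46.314°) = -0.6069, h₀ = 2.2230 rad.
Bracket: h₀ sin ϕ sin δ + cos ϕ cos δ sin h₀ = 2.2230×0.50151×0.72314 + 0.86515×0.69070×0.79477 = 0.806197 + 0.474922 = 1.281119.
Q̄ = (S_0/π) × [bracket] = (2054/π) × 1.281119 = 837.61 W/m².
— Configuration B (ϕ=+3.6°):
cos h₀ = −tan(+3.6°) tan(-22.700°) = 0.0263, h₀ = 1.5445 rad.
Bracket: h₀ sin ϕ sin δ + cos ϕ cos δ sin h₀ = 1.5445×0.06279×-0.38591 + 0.99803×0.92254×0.99965 = -0.037425 + 0.920400 = 0.882975.
Q̄ = (S_0/π) × [bracket] = (2054/π) × 0.882975 = 577.30 W/m².
Ratio Q̄_A / Q̄_B = 837.61 / 577.30 = 1.451.

Q̄_A / Q̄_B ≈ 1.45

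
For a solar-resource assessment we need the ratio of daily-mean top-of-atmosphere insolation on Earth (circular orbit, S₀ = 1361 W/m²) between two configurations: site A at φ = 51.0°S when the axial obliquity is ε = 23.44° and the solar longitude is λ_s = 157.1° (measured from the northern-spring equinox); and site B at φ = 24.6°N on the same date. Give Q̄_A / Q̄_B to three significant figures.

— Configuration A (φ=-51.0°):
Solar declination: sin δ = sin ε · sin λ_s = sin 23.44° × sin 157.1° = 0.15479, so δ = +8.905°.
cos H₀ = −tan(-51.0°) tan(+8.905°) = 0.1935, H₀ = 1.3761 rad.
Bracket: H₀ sin φ sin δ + cos φ cos δ sin H₀ = 1.3761×-0.77715×0.15479 + 0.62932×0.98795×0.98110 = -0.165538 + 0.609986 = 0.444448.
Q̄ = (S₀/π) × [bracket] = (1361/π) × 0.444448 = 192.54 W/m².
— Configuration B (φ=+24.6°):
cos H₀ = −tan(+24.6°) tan(+8.905°) = -0.0717, H₀ = 1.6426 rad.
Bracket: H₀ sin φ sin δ + cos φ cos δ sin H₀ = 1.6426×0.41628×0.15479 + 0.90924×0.98795×0.99742 = 0.105843 + 0.895966 = 1.001809.
Q̄ = (S₀/π) × [bracket] = (1361/π) × 1.001809 = 434.00 W/m².
Ratio Q̄_A / Q̄_B = 192.54 / 434.00 = 0.4436.

Q̄_A / Q̄_B ≈ 0.444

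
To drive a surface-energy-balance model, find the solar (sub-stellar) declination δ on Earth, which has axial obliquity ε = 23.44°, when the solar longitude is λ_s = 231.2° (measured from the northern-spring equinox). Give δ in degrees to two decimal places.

δ = -18.06°

sin δ = sin ε · sin λ_s = sin 23.44° × sin 231.2° = -0.310012.
δ = arcsin(-0.310012) = -18.06°.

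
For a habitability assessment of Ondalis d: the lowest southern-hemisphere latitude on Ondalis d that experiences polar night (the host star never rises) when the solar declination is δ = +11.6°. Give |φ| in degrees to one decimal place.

Polar night requires cos H₀ = −tan φ tan δ ≥ 1, i.e. tan φ tan δ ≤ −1.
The boundary is |tan φ| · |tan δ| = 1, so |φ| = 90° − |δ| = 90° − 11.6° = 78.4° in the southern hemisphere.

|φ| = 78.4°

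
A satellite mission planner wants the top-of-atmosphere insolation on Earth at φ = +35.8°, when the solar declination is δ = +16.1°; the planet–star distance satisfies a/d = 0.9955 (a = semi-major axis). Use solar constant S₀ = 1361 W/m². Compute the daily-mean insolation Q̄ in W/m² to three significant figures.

cos H₀ = −tan(+35.8°) tan(+16.100°) = -0.2082, H₀ = 1.7805 rad.
Bracket: H₀ sin φ sin δ + cos φ cos δ sin H₀ = 1.7805×0.58496×0.27731 + 0.81106×0.96078×0.97809 = 0.288824 + 0.762177 = 1.051001.
Inverse-square distance factor (a/d)² = 0.9955² = 0.991020.
Q̄ = (S₀/π) × 0.991020 × [bracket] = (1361/π) × 0.991020 × 1.051001 = 451.2 W/m².

Q̄ ≈ 451 W/m²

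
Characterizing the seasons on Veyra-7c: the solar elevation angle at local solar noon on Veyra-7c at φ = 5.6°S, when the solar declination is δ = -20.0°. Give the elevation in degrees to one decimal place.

75.6°

At local noon the hour angle is zero, so the zenith angle equals |φ − δ| = |-5.6° − (-20.000°)| = 14.400°.
Elevation = 90° − 14.400° = 75.6°.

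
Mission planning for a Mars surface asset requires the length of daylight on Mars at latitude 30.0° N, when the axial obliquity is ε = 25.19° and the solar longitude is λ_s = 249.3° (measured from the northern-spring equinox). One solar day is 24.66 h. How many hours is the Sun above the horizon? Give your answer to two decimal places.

Solar declination: sin δ = sin ε · sin λ_s = sin 25.19° × sin 249.3° = -0.39814, so δ = -23.462°.
cos H₀ = −tan φ · tan δ = −tan(+30.0°) × tan(-23.462°) = 0.2506, so H₀ = 1.3175 rad = 75.49°.
Daylight = 2H₀/(2π) × 24.66 h = (1.3175/π) × 24.66 = 10.34 h.

10.34 h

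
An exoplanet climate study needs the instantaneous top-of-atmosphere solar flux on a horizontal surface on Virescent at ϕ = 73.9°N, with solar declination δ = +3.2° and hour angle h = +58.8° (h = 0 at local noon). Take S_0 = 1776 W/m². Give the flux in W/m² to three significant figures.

cos θ_z = sin ϕ sin δ + cos ϕ cos δ cos h = 0.053632 + 0.143432 = 0.197064.
Flux = S_0 · cos θ_z = 1776 × 0.197064 = 350.0 W/m².

350 W/m²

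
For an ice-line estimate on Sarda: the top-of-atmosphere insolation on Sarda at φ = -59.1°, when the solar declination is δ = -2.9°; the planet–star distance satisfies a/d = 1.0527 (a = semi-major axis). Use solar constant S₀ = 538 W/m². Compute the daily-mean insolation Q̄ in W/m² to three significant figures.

Q̄ ≈ 111 W/m²

cos H₀ = −tan(-59.1°) tan(-2.900°) = -0.0846, H₀ = 1.6555 rad.
Bracket: H₀ sin φ sin δ + cos φ cos δ sin H₀ = 1.6555×-0.85806×-0.05059 + 0.51354×0.99872×0.99641 = 0.071864 + 0.511041 = 0.582905.
Inverse-square distance factor (a/d)² = 1.0527² = 1.108177.
Q̄ = (S₀/π) × 1.108177 × [bracket] = (538/π) × 1.108177 × 0.582905 = 110.6 W/m².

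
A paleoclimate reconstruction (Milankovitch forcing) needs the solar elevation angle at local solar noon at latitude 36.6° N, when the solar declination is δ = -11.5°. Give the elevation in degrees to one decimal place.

41.9°

At local noon the hour angle is zero, so the zenith angle equals |ϕ − δ| = |+36.6° − (-11.500°)| = 48.100°.
Elevation = 90° − 48.100° = 41.9°.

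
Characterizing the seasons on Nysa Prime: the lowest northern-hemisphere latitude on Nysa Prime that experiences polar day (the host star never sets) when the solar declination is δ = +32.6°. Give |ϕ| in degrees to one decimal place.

Polar day requires cos h₀ = −tan ϕ tan δ ≤ −1, i.e. tan ϕ tan δ ≥ 1.
The boundary is |tan ϕ| · |tan δ| = 1, so |ϕ| = 90° − |δ| = 90° − 32.6° = 57.4° in the northern hemisphere.

|ϕ| = 57.4°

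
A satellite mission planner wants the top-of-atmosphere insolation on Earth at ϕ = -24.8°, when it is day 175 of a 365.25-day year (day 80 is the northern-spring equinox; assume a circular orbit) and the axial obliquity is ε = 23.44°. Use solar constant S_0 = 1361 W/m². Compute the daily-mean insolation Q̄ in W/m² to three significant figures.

Solar longitude: L_s = 360° × (175 − 80)/365.25 = 93.634°.
sin δ = sin 23.44° × sin 93.634° = 0.39699, so δ = +23.390°.
cos h₀ = −tan(-24.8°) tan(+23.390°) = 0.1999, h₀ = 1.3696 rad.
Bracket: h₀ sin ϕ sin δ + cos ϕ cos δ sin h₀ = 1.3696×-0.41945×0.39699 + 0.90778×0.91782×0.97982 = -0.228062 + 0.816365 = 0.588303.
Q̄ = (S_0/π) × [bracket] = (1361/π) × 0.588303 = 254.9 W/m².

Q̄ ≈ 255 W/m²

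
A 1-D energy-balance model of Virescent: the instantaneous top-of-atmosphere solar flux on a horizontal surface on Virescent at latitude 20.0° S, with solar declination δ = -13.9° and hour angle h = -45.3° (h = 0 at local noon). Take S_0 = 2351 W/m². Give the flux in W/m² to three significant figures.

cos θ_z = sin ϕ sin δ + cos ϕ cos δ cos h = 0.082163 + 0.641619 = 0.723782.
Flux = S_0 · cos θ_z = 2351 × 0.723782 = 1702 W/m².

1.70e+03 W/m²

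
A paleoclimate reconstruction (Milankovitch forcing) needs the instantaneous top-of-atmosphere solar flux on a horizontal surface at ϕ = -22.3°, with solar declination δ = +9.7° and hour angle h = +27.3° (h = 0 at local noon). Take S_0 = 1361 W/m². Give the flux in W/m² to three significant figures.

cos θ_z = sin ϕ sin δ + cos ϕ cos δ cos h = -0.063934 + 0.810403 = 0.746469.
Flux = S_0 · cos θ_z = 1361 × 0.746469 = 1016 W/m².

1.02e+03 W/m²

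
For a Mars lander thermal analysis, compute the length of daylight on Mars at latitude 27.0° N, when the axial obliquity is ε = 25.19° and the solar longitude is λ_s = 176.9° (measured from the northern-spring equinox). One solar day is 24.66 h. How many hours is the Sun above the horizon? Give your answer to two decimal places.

Solar declination: sin δ = sin ε · sin λ_s = sin 25.19° × sin 176.9° = 0.02302, so δ = +1.319°.
cos H₀ = −tan φ · tan δ = −tan(+27.0°) × tan(+1.319°) = -0.0117, so H₀ = 1.5825 rad = 90.67°.
Daylight = 2H₀/(2π) × 24.66 h = (1.5825/π) × 24.66 = 12.42 h.

12.42 h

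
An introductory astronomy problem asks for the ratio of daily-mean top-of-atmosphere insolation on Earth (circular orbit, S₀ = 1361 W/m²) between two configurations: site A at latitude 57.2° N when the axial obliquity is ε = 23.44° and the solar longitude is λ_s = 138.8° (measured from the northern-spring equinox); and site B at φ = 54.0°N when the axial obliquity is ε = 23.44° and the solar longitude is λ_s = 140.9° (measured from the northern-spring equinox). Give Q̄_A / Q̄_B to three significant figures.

— Configuration A (φ=+57.2°):
Solar declination: sin δ = sin ε · sin λ_s = sin 23.44° × sin 138.8° = 0.26202, so δ = +15.190°.
cos H₀ = −tan(+57.2°) tan(+15.190°) = -0.4213, H₀ = 2.0057 rad.
Bracket: H₀ sin φ sin δ + cos φ cos δ sin H₀ = 2.0057×0.84057×0.26202 + 0.54171×0.96506×0.90692 = 0.441748 + 0.474122 = 0.915870.
Q̄ = (S₀/π) × [bracket] = (1361/π) × 0.915870 = 396.77 W/m².
— Configuration B (φ=+54.0°):
Solar declination: sin δ = sin ε · sin λ_s = sin 23.44° × sin 140.9° = 0.25088, so δ = +14.529°.
cos H₀ = −tan(+54.0°) tan(+14.529°) = -0.3567, H₀ = 1.9355 rad.
Bracket: H₀ sin φ sin δ + cos φ cos δ sin H₀ = 1.9355×0.80902×0.25088 + 0.58779×0.96802×0.93422 = 0.392843 + 0.531564 = 0.924407.
Q̄ = (S₀/π) × [bracket] = (1361/π) × 0.924407 = 400.47 W/m².
Ratio Q̄_A / Q̄_B = 396.77 / 400.47 = 0.9908.

Q̄_A / Q̄_B ≈ 0.991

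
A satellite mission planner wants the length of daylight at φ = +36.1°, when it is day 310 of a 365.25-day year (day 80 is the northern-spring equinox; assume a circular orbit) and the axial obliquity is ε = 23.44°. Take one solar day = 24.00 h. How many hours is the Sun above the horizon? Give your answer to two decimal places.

Solar longitude: λ_s = 360° × (310 − 80)/365.25 = 226.694°.
sin δ = sin 23.44° × sin 226.694° = -0.28947, so δ = -16.826°.
cos H₀ = −tan φ · tan δ = −tan(+36.1°) × tan(-16.826°) = 0.2205, so H₀ = 1.3484 rad = 77.26°.
Daylight = 2H₀/(2π) × 24.00 h = (1.3484/π) × 24.00 = 10.30 h.

10.30 h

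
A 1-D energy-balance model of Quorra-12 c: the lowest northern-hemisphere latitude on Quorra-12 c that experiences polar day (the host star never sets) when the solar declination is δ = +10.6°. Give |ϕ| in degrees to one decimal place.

|ϕ| = 79.4°

Polar day requires cos h₀ = −tan ϕ tan δ ≤ −1, i.e. tan ϕ tan δ ≥ 1.
The boundary is |tan ϕ| · |tan δ| = 1, so |ϕ| = 90° − |δ| = 90° − 10.6° = 79.4° in the northern hemisphere.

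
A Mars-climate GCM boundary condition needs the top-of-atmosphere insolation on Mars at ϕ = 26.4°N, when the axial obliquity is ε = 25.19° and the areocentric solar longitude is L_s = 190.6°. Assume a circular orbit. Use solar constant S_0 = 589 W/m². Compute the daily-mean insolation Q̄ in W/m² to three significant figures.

sin δ = sin 25.19° × sin 190.6° = -0.07829, so δ = -4.490°.
cos h₀ = −tan(+26.4°) tan(-4.490°) = 0.0390, h₀ = 1.5318 rad.
Bracket: h₀ sin ϕ sin δ + cos ϕ cos δ sin h₀ = 1.5318×0.44464×-0.07829 + 0.89571×0.99693×0.99924 = -0.053323 + 0.892282 = 0.838959.
Q̄ = (S_0/π) × [bracket] = (589/π) × 0.838959 = 157.3 W/m².

Q̄ ≈ 157 W/m²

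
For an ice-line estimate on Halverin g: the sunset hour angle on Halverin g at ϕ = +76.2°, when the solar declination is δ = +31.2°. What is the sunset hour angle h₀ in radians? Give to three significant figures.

h₀ = 3.14 rad

Sunrise equation: cos h₀ = −tan ϕ · tan δ = -2.4656 ≤ −1, so the host star never sets (polar day) and h₀ = π.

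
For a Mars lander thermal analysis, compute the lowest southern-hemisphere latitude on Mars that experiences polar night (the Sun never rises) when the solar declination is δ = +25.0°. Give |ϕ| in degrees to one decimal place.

Polar night requires cos h₀ = −tan ϕ tan δ ≥ 1, i.e. tan ϕ tan δ ≤ −1.
The boundary is |tan ϕ| · |tan δ| = 1, so |ϕ| = 90° − |δ| = 90° − 25.0° = 65.0° in the southern hemisphere.

|ϕ| = 65.0°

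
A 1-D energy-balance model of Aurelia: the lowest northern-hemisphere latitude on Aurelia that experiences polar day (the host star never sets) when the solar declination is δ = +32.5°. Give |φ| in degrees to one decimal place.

|φ| = 57.5°

Polar day requires cos H₀ = −tan φ tan δ ≤ −1, i.e. tan φ tan δ ≥ 1.
The boundary is |tan φ| · |tan δ| = 1, so |φ| = 90° − |δ| = 90° − 32.5° = 57.5° in the northern hemisphere.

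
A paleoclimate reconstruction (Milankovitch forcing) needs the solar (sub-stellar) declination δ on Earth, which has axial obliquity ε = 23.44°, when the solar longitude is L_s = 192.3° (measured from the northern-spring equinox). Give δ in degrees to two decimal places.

sin δ = sin ε · sin L_s = sin 23.44° × sin 192.3° = -0.084741.
δ = arcsin(-0.084741) = -4.86°.

δ = -4.86°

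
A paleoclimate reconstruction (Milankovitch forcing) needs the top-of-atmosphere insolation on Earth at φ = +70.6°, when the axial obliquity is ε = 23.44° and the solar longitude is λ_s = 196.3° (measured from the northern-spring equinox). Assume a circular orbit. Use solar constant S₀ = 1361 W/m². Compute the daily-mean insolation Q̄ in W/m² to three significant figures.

Q̄ ≈ 78.7 W/m²

Solar declination: sin δ = sin ε · sin λ_s = sin 23.44° × sin 196.3° = -0.11165, so δ = -6.410°.
cos H₀ = −tan(+70.6°) tan(-6.410°) = 0.3190, H₀ = 1.2461 rad.
Bracket: H₀ sin φ sin δ + cos φ cos δ sin H₀ = 1.2461×0.94322×-0.11165 + 0.33216×0.99375×0.94774 = -0.131227 + 0.312834 = 0.181607.
Q̄ = (S₀/π) × [bracket] = (1361/π) × 0.181607 = 78.68 W/m².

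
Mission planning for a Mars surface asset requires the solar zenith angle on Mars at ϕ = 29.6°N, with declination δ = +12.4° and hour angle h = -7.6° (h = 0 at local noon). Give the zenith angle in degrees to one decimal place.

cos θ_z = sin ϕ sin δ + cos ϕ cos δ cos h = 0.106067 + 0.841752 = 0.947819.
θ_z = arccos(0.947819) = 18.6°.

θ_z = 18.6°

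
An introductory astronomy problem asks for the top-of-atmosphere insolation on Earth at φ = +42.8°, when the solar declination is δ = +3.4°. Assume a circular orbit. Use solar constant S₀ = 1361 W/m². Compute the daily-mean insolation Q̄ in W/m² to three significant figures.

cos H₀ = −tan(+42.8°) tan(+3.400°) = -0.0550, H₀ = 1.6258 rad.
Bracket: H₀ sin φ sin δ + cos φ cos δ sin H₀ = 1.6258×0.67944×0.05931 + 0.73373×0.99824×0.99849 = 0.065516 + 0.731333 = 0.796849.
Q̄ = (S₀/π) × [bracket] = (1361/π) × 0.796849 = 345.2 W/m².

Q̄ ≈ 345 W/m²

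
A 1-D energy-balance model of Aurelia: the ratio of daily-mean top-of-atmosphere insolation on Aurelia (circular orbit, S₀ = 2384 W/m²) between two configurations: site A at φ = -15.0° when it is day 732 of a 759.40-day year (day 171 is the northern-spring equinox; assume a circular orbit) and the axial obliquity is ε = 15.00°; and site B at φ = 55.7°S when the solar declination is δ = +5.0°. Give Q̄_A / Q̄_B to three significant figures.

Q̄_A / Q̄_B ≈ 2.30

— Configuration A (φ=-15.0°):
Solar longitude: λ_s = 360° × (732 − 171)/759.40 = 265.947°.
sin δ = sin 15.00° × sin 265.947° = -0.25817, so δ = -14.962°.
cos H₀ = −tan(-15.0°) tan(-14.962°) = -0.0716, H₀ = 1.6425 rad.
Bracket: H₀ sin φ sin δ + cos φ cos δ sin H₀ = 1.6425×-0.25882×-0.25817 + 0.96593×0.96610×0.99743 = 0.109751 + 0.930787 = 1.040538.
Q̄ = (S₀/π) × [bracket] = (2384/π) × 1.040538 = 789.61 W/m².
— Configuration B (φ=-55.7°):
cos H₀ = −tan(-55.7°) tan(+5.000°) = 0.1283, H₀ = 1.4422 rad.
Bracket: H₀ sin φ sin δ + cos φ cos δ sin H₀ = 1.4422×-0.82610×0.08716 + 0.56353×0.99619×0.99174 = -0.103843 + 0.556746 = 0.452903.
Q̄ = (S₀/π) × [bracket] = (2384/π) × 0.452903 = 343.69 W/m².
Ratio Q̄_A / Q̄_B = 789.61 / 343.69 = 2.297.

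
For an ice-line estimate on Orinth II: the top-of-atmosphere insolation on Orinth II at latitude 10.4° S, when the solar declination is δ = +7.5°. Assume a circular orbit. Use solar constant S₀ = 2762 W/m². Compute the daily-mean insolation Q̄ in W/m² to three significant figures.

Q̄ ≈ 825 W/m²

cos H₀ = −tan(-10.4°) tan(+7.500°) = 0.0242, H₀ = 1.5466 rad.
Bracket: H₀ sin φ sin δ + cos φ cos δ sin H₀ = 1.5466×-0.18052×0.13053 + 0.98357×0.99144×0.99971 = -0.036443 + 0.974868 = 0.938425.
Q̄ = (S₀/π) × [bracket] = (2762/π) × 0.938425 = 825.0 W/m².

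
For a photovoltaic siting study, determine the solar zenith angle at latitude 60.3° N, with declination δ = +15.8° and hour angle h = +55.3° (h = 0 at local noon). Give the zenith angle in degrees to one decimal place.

cos θ_z = sin φ sin δ + cos φ cos δ cos h = 0.236511 + 0.271398 = 0.507909.
θ_z = arccos(0.507909) = 59.5°.

θ_z = 59.5°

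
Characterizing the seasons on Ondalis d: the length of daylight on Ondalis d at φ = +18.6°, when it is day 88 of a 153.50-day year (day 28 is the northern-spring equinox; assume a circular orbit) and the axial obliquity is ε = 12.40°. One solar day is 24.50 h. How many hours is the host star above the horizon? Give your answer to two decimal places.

12.61 h

Solar longitude: λ_s = 360° × (88 − 28)/153.50 = 140.717°.
sin δ = sin 12.40° × sin 140.717° = 0.13596, so δ = +7.814°.
cos H₀ = −tan φ · tan δ = −tan(+18.6°) × tan(+7.814°) = -0.0462, so H₀ = 1.6170 rad = 92.65°.
Daylight = 2H₀/(2π) × 24.50 h = (1.6170/π) × 24.50 = 12.61 h.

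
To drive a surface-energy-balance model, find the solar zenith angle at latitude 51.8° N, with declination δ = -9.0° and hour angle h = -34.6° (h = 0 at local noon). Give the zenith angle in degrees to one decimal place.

θ_z = 67.7°

cos θ_z = sin φ sin δ + cos φ cos δ cos h = -0.122935 + 0.502767 = 0.379832.
θ_z = arccos(0.379832) = 67.7°.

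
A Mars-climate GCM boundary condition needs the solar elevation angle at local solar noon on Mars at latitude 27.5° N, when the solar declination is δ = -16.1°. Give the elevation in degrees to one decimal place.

46.4°

At local noon the hour angle is zero, so the zenith angle equals |φ − δ| = |+27.5° − (-16.100°)| = 43.600°.
Elevation = 90° − 43.600° = 46.4°.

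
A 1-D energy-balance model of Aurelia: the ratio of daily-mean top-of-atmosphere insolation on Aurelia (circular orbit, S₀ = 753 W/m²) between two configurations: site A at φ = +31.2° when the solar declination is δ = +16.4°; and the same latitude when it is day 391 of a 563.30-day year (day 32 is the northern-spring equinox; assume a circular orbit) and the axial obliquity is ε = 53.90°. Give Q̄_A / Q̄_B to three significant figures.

Q̄_A / Q̄_B ≈ 4.22

— Configuration A (φ=+31.2°):
cos H₀ = −tan(+31.2°) tan(+16.400°) = -0.1782, H₀ = 1.7500 rad.
Bracket: H₀ sin φ sin δ + cos φ cos δ sin H₀ = 1.7500×0.51803×0.28234 + 0.85536×0.95931×0.98399 = 0.255956 + 0.807418 = 1.063374.
Q̄ = (S₀/π) × [bracket] = (753/π) × 1.063374 = 254.88 W/m².
— Configuration B (φ=+31.2°):
Solar longitude: λ_s = 360° × (391 − 32)/563.30 = 229.434°.
sin δ = sin 53.90° × sin 229.434° = -0.61379, so δ = -37.864°.
cos H₀ = −tan(+31.2°) tan(-37.864°) = 0.4709, H₀ = 1.0805 rad.
Bracket: H₀ sin φ sin δ + cos φ cos δ sin H₀ = 1.0805×0.51803×-0.61379 + 0.85536×0.78947×0.88221 = -0.343558 + 0.595740 = 0.252182.
Q̄ = (S₀/π) × [bracket] = (753/π) × 0.252182 = 60.445 W/m².
Ratio Q̄_A / Q̄_B = 254.88 / 60.445 = 4.217.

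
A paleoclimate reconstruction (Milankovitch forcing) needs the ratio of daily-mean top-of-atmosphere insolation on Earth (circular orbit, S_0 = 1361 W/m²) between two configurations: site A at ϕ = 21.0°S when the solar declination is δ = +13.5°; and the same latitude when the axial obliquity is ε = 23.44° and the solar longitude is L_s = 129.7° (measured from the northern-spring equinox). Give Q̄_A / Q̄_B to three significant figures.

— Configuration A (ϕ=-21.0°):
cos h₀ = −tan(-21.0°) tan(+13.500°) = 0.0922, h₀ = 1.4785 rad.
Bracket: h₀ sin ϕ sin δ + cos ϕ cos δ sin h₀ = 1.4785×-0.35837×0.23345 + 0.93358×0.97237×0.99574 = -0.123693 + 0.903918 = 0.780225.
Q̄ = (S_0/π) × [bracket] = (1361/π) × 0.780225 = 338.01 W/m².
— Configuration B (ϕ=-21.0°):
Solar declination: sin δ = sin ε · sin L_s = sin 23.44° × sin 129.7° = 0.30606, so δ = +17.822°.
cos h₀ = −tan(-21.0°) tan(+17.822°) = 0.1234, h₀ = 1.4471 rad.
Bracket: h₀ sin ϕ sin δ + cos ϕ cos δ sin h₀ = 1.4471×-0.35837×0.30606 + 0.93358×0.95201×0.99236 = -0.158722 + 0.881987 = 0.723265.
Q̄ = (S_0/π) × [bracket] = (1361/π) × 0.723265 = 313.33 W/m².
Ratio Q̄_A / Q̄_B = 338.01 / 313.33 = 1.079.

Q̄_A / Q̄_B ≈ 1.08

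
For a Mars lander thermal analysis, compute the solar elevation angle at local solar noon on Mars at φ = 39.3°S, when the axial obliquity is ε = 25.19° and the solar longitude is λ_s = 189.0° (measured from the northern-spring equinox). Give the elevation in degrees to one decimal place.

54.5°

Solar declination: sin δ = sin ε · sin λ_s = sin 25.19° × sin 189.0° = -0.06658, so δ = -3.818°.
At local noon the hour angle is zero, so the zenith angle equals |φ − δ| = |-39.3° − (-3.818°)| = 35.482°.
Elevation = 90° − 35.482° = 54.5°.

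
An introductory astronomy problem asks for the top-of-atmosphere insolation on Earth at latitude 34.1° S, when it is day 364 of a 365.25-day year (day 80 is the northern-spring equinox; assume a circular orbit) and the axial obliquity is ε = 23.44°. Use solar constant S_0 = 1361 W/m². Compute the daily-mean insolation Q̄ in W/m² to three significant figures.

Solar longitude: L_s = 360° × (364 − 80)/365.25 = 279.918°.
sin δ = sin 23.44° × sin 279.918° = -0.39184, so δ = -23.069°.
cos h₀ = −tan(-34.1°) tan(-23.069°) = -0.2884, h₀ = 1.8633 rad.
Bracket: h₀ sin ϕ sin δ + cos ϕ cos δ sin h₀ = 1.8633×-0.56064×-0.39184 + 0.82806×0.92003×0.95752 = 0.409332 + 0.729477 = 1.138809.
Q̄ = (S_0/π) × [bracket] = (1361/π) × 1.138809 = 493.4 W/m².

Q̄ ≈ 493 W/m²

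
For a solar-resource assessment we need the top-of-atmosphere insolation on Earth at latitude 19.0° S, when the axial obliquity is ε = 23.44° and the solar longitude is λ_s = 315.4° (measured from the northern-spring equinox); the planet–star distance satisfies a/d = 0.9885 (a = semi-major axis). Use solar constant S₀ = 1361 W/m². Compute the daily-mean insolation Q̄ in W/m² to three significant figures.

Q̄ ≈ 447 W/m²

Solar declination: sin δ = sin ε · sin λ_s = sin 23.44° × sin 315.4° = -0.27931, so δ = -16.219°.
cos H₀ = −tan(-19.0°) tan(-16.219°) = -0.1002, H₀ = 1.6711 rad.
Bracket: H₀ sin φ sin δ + cos φ cos δ sin H₀ = 1.6711×-0.32557×-0.27931 + 0.94552×0.96020×0.99497 = 0.151961 + 0.903322 = 1.055283.
Inverse-square distance factor (a/d)² = 0.9885² = 0.977132.
Q̄ = (S₀/π) × 0.977132 × [bracket] = (1361/π) × 0.977132 × 1.055283 = 446.7 W/m².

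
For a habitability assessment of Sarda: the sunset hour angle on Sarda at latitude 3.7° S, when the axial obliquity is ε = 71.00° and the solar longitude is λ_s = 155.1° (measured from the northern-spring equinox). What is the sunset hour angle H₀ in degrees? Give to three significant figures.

H₀ = 88.4°

Solar declination: sin δ = sin ε · sin λ_s = sin 71.00° × sin 155.1° = 0.39810, so δ = +23.459°.
cos H₀ = −tan φ · tan δ = −tan(-3.7°) × tan(+23.459°) = 0.0281, so H₀ = 1.5427 rad = 88.39°.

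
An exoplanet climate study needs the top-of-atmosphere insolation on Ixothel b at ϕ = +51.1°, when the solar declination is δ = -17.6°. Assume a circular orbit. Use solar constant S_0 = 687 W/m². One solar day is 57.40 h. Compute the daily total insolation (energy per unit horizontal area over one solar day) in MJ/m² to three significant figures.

12.5 MJ/m²

cos h₀ = −tan(+51.1°) tan(-17.600°) = 0.3931, h₀ = 1.1668 rad.
Bracket: h₀ sin ϕ sin δ + cos ϕ cos δ sin h₀ = 1.1668×0.77824×-0.30237 + 0.62796×0.95319×0.91948 = -0.274567 + 0.550369 = 0.275802.
Q̄ = (S_0/π) × [bracket] = (687/π) × 0.275802 = 60.312 W/m².
Daily total = Q̄ × 57.40 h × 3600 s/h = 60.312 × 57.40 × 3600 / 10⁶ = 12.46 MJ/m².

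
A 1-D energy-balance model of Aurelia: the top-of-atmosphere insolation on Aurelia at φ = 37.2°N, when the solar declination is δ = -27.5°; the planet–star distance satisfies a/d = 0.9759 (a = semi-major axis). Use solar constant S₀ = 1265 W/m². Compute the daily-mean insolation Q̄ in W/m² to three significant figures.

Q̄ ≈ 124 W/m²

cos H₀ = −tan(+37.2°) tan(-27.500°) = 0.3951, H₀ = 1.1646 rad.
Bracket: H₀ sin φ sin δ + cos φ cos δ sin H₀ = 1.1646×0.60460×-0.46175 + 0.79653×0.88701×0.91862 = -0.325126 + 0.649033 = 0.323907.
Inverse-square distance factor (a/d)² = 0.9759² = 0.952381.
Q̄ = (S₀/π) × 0.952381 × [bracket] = (1265/π) × 0.952381 × 0.323907 = 124.2 W/m².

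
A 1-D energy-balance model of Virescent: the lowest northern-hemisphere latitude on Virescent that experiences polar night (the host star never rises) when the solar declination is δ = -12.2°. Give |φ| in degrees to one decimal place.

|φ| = 77.8°

Polar night requires cos H₀ = −tan φ tan δ ≥ 1, i.e. tan φ tan δ ≤ −1.
The boundary is |tan φ| · |tan δ| = 1, so |φ| = 90° − |δ| = 90° − 12.2° = 77.8° in the northern hemisphere.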